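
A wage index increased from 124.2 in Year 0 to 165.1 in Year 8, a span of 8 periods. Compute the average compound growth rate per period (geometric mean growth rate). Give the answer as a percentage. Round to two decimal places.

3.62%

Growth factor = (165.1/124.2)^(1/8) = (1.329308)^(1/8) = 1.036223
Growth rate = 1.036223 − 1 = 0.036223 = 3.6223%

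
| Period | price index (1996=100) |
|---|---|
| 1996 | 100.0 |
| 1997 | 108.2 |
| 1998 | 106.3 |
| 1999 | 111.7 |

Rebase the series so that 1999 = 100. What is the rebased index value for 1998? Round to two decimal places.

Rebased(1998) = 106.3 / 111.7 × 100 = 95.1656

95.17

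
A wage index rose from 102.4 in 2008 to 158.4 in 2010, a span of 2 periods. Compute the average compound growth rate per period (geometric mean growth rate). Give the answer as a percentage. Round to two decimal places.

24.37%

Growth factor = (158.4/102.4)^(1/2) = (1.546875)^(1/2) = 1.243734
Growth rate = 1.243734 − 1 = 0.243734 = 24.3734%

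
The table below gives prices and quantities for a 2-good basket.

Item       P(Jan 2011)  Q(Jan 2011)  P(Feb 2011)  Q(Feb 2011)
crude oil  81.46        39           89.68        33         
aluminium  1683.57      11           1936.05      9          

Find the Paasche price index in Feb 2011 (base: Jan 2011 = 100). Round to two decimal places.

114.26

Paasche price index uses current-period quantities as weights.
ΣP(Feb 2011)·Q(Feb 2011) = 89.68×33 + 1936.05×9 = 2959.44 + 17424.45 = 20383.89
ΣP(Jan 2011)·Q(Feb 2011) = 81.46×33 + 1683.57×9 = 2688.18 + 15152.13 = 17840.31
Index = 20383.89 / 17840.31 × 100 = 114.2575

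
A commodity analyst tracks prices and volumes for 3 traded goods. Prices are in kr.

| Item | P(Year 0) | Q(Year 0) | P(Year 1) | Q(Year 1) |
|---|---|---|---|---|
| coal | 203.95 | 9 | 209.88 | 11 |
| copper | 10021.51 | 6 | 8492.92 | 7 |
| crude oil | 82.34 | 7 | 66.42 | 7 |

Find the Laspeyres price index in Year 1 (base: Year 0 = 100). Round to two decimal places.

85.24

Laspeyres price index uses base-period quantities as weights.
ΣP(Year 1)·Q(Year 0) = 209.88×9 + 8492.92×6 + 66.42×7 = 1888.92 + 50957.52 + 464.94 = 53311.38
ΣP(Year 0)·Q(Year 0) = 203.95×9 + 10021.51×6 + 82.34×7 = 1835.55 + 60129.06 + 576.38 = 62540.99
Index = 53311.38 / 62540.99 × 100 = 85.2423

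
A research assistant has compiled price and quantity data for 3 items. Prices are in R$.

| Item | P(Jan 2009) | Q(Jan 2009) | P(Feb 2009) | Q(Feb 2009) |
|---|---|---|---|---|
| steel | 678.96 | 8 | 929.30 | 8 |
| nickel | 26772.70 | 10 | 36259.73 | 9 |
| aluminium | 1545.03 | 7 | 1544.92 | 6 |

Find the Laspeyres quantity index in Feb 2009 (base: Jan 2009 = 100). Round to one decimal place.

Laspeyres quantity index uses base-period prices as weights.
ΣP(Jan 2009)·Q(Feb 2009) = 678.96×8 + 26772.70×9 + 1545.03×6 = 5431.68 + 240954.3 + 9270.18 = 255656.16
ΣP(Jan 2009)·Q(Jan 2009) = 678.96×8 + 26772.70×10 + 1545.03×7 = 5431.68 + 267727 + 10815.21 = 283973.89
Index = 255656.16 / 283973.89 × 100 = 90.0281

90.0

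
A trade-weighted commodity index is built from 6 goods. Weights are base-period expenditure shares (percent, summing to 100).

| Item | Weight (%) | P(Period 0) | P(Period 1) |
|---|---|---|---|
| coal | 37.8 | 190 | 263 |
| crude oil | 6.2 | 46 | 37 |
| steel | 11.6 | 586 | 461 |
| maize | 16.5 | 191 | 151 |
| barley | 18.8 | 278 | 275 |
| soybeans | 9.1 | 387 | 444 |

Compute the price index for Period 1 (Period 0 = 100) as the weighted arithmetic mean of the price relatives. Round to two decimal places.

108.52

coal: 37.8 × (263/190) = 37.8 × 1.384211 = 52.3232
crude oil: 6.2 × (37/46) = 6.2 × 0.804348 = 4.9870
steel: 11.6 × (461/586) = 11.6 × 0.786689 = 9.1256
maize: 16.5 × (151/191) = 16.5 × 0.790576 = 13.0445
barley: 18.8 × (275/278) = 18.8 × 0.989209 = 18.5971
soybeans: 9.1 × (444/387) = 9.1 × 1.147287 = 10.4403
Index = Σ wᵢ·(p₁ᵢ/p₀ᵢ) = 52.3232 + 4.9870 + 9.1256 + 13.0445 + 18.5971 + 10.4403 = 108.5176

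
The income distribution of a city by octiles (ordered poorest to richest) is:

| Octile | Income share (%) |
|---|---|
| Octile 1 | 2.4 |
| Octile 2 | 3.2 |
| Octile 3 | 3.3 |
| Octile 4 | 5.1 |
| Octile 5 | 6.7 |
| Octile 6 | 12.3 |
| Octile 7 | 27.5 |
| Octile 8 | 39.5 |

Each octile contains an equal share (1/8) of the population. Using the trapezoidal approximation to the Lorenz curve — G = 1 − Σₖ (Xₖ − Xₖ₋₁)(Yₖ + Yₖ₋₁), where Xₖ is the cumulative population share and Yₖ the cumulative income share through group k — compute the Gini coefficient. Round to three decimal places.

0.512

Cumulative income shares Yₖ: 0.0240, 0.0560, 0.0890, 0.1400, 0.2070, 0.3300, 0.6050, 1.0000
Σ (Xₖ−Xₖ₋₁)(Yₖ+Yₖ₋₁) = (1/8)(0.0240+0.0000) + (1/8)(0.0560+0.0240) + (1/8)(0.0890+0.0560) + (1/8)(0.1400+0.0890) + (1/8)(0.2070+0.1400) + (1/8)(0.3300+0.2070) + (1/8)(0.6050+0.3300) + (1/8)(1.0000+0.6050)
  = 0.0030 + 0.0100 + 0.0181 + 0.0286 + 0.0434 + 0.0671 + 0.1169 + 0.2006 = 0.4878
G = 1 − 0.4878 = 0.5122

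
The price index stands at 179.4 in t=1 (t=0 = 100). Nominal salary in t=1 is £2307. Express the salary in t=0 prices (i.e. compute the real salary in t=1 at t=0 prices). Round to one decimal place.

Real = Nominal ÷ (Index/100) = 2307 ÷ (179.4/100)
     = 2307 ÷ 1.794 = 1285.9532

1286.0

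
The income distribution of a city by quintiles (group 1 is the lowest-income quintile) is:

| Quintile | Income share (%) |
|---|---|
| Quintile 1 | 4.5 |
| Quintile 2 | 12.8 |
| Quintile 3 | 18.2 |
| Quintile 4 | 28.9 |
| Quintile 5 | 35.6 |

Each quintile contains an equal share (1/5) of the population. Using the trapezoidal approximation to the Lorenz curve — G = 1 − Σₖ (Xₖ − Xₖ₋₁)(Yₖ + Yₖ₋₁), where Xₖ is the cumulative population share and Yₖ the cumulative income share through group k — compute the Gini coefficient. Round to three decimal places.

0.313

Cumulative income shares Yₖ: 0.0450, 0.1730, 0.3550, 0.6440, 1.0000
Σ (Xₖ−Xₖ₋₁)(Yₖ+Yₖ₋₁) = (1/5)(0.0450+0.0000) + (1/5)(0.1730+0.0450) + (1/5)(0.3550+0.1730) + (1/5)(0.6440+0.3550) + (1/5)(1.0000+0.6440)
  = 0.0090 + 0.0436 + 0.1056 + 0.1998 + 0.3288 = 0.6868
G = 1 − 0.6868 = 0.3132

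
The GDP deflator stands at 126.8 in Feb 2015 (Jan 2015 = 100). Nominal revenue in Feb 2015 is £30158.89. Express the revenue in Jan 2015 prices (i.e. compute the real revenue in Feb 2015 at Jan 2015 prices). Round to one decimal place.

23784.6

Real = Nominal ÷ (Index/100) = 30158.89 ÷ (126.8/100)
     = 30158.89 ÷ 1.268 = 23784.6136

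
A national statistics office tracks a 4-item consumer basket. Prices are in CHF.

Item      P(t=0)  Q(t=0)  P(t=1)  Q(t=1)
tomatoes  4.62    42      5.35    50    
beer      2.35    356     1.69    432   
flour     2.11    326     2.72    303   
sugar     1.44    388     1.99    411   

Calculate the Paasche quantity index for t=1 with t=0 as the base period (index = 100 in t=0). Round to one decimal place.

Paasche quantity index uses current-period prices as weights.
ΣP(t=1)·Q(t=1) = 5.35×50 + 1.69×432 + 2.72×303 + 1.99×411 = 267.5 + 730.08 + 824.16 + 817.89 = 2639.63
ΣP(t=1)·Q(t=0) = 5.35×42 + 1.69×356 + 2.72×326 + 1.99×388 = 224.7 + 601.64 + 886.72 + 772.12 = 2485.18
Index = 2639.63 / 2485.18 × 100 = 106.2148

106.2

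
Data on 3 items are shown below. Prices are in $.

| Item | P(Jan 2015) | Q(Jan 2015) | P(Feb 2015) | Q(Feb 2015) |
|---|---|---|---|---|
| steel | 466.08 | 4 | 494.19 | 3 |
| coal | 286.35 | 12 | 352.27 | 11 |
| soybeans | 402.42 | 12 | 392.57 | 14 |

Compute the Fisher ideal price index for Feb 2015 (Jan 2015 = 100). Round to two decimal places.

Laspeyres component (base-period weights):
ΣP(Feb 2015)Q(Jan 2015) = 494.19×4 + 352.27×12 + 392.57×12 = 1976.76 + 4227.24 + 4710.84 = 10914.84
ΣP(Jan 2015)Q(Jan 2015) = 466.08×4 + 286.35×12 + 402.42×12 = 1864.32 + 3436.2 + 4829.04 = 10129.56
L = 10914.84 / 10129.56 × 100 = 107.7524
Paasche component (current-period weights):
ΣP(Feb 2015)Q(Feb 2015) = 494.19×3 + 352.27×11 + 392.57×14 = 1482.57 + 3874.97 + 5495.98 = 10853.52
ΣP(Jan 2015)Q(Feb 2015) = 466.08×3 + 286.35×11 + 402.42×14 = 1398.24 + 3149.85 + 5633.88 = 10181.97
P = 10853.52 / 10181.97 × 100 = 106.5955
Fisher = √(L × P) = √(107.7524 × 106.5955) = 107.1724

107.17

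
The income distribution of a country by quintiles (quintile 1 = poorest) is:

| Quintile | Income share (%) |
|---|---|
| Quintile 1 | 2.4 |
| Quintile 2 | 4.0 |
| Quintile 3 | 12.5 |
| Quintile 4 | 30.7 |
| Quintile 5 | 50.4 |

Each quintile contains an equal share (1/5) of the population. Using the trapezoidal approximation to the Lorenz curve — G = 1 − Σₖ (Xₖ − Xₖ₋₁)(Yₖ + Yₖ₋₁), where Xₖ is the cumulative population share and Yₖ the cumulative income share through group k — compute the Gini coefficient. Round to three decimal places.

Cumulative income shares Yₖ: 0.0240, 0.0640, 0.1890, 0.4960, 1.0000
Σ (Xₖ−Xₖ₋₁)(Yₖ+Yₖ₋₁) = (1/5)(0.0240+0.0000) + (1/5)(0.0640+0.0240) + (1/5)(0.1890+0.0640) + (1/5)(0.4960+0.1890) + (1/5)(1.0000+0.4960)
  = 0.0048 + 0.0176 + 0.0506 + 0.1370 + 0.2992 = 0.5092
G = 1 − 0.5092 = 0.4908

0.491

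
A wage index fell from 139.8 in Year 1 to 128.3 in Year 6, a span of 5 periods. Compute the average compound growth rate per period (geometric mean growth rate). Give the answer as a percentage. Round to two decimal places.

-1.70%

Growth factor = (128.3/139.8)^(1/5) = (0.917740)^(1/5) = 0.982978
Growth rate = 0.982978 − 1 = -0.017022 = -1.7022%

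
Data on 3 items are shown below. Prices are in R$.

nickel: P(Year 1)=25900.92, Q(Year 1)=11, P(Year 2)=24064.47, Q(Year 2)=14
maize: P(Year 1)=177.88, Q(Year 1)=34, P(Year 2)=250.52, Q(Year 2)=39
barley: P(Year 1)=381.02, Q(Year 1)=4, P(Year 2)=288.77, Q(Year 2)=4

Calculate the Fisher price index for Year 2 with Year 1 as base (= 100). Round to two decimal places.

Laspeyres component (base-period weights):
ΣP(Year 2)Q(Year 1) = 24064.47×11 + 250.52×34 + 288.77×4 = 264709.17 + 8517.68 + 1155.08 = 274381.93
ΣP(Year 1)Q(Year 1) = 25900.92×11 + 177.88×34 + 381.02×4 = 284910.12 + 6047.92 + 1524.08 = 292482.12
L = 274381.93 / 292482.12 × 100 = 93.8115
Paasche component (current-period weights):
ΣP(Year 2)Q(Year 2) = 24064.47×14 + 250.52×39 + 288.77×4 = 336902.58 + 9770.28 + 1155.08 = 347827.94
ΣP(Year 1)Q(Year 2) = 25900.92×14 + 177.88×39 + 381.02×4 = 362612.88 + 6937.32 + 1524.08 = 371074.28
P = 347827.94 / 371074.28 × 100 = 93.7354
Fisher = √(L × P) = √(93.8115 × 93.7354) = 93.7735

93.77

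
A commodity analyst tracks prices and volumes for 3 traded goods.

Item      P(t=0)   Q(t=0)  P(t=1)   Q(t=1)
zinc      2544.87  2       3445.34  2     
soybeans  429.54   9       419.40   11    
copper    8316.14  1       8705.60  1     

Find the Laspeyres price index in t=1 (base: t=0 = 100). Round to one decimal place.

112.2

Laspeyres price index uses base-period quantities as weights.
ΣP(t=1)·Q(t=0) = 3445.34×2 + 419.40×9 + 8705.60×1 = 6890.68 + 3774.6 + 8705.6 = 19370.88
ΣP(t=0)·Q(t=0) = 2544.87×2 + 429.54×9 + 8316.14×1 = 5089.74 + 3865.86 + 8316.14 = 17271.74
Index = 19370.88 / 17271.74 × 100 = 112.1536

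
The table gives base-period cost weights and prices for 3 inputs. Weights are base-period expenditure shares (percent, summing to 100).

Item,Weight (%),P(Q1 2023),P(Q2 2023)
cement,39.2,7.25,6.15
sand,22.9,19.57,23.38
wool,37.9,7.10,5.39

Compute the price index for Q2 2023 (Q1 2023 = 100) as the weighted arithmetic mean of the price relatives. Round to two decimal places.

cement: 39.2 × (6.15/7.25) = 39.2 × 0.848276 = 33.2524
sand: 22.9 × (23.38/19.57) = 22.9 × 1.194686 = 27.3583
wool: 37.9 × (5.39/7.10) = 37.9 × 0.759155 = 28.7720
Index = Σ wᵢ·(p₁ᵢ/p₀ᵢ) = 33.2524 + 27.3583 + 28.7720 = 89.3827

89.38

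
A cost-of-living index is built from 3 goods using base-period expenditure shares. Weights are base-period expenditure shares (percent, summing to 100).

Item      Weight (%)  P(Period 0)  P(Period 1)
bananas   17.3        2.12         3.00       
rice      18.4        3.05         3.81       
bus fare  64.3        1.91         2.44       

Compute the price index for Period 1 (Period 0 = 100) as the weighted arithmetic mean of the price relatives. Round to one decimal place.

129.6

bananas: 17.3 × (3.00/2.12) = 17.3 × 1.415094 = 24.4811
rice: 18.4 × (3.81/3.05) = 18.4 × 1.249180 = 22.9849
bus fare: 64.3 × (2.44/1.91) = 64.3 × 1.277487 = 82.1424
Index = Σ wᵢ·(p₁ᵢ/p₀ᵢ) = 24.4811 + 22.9849 + 82.1424 = 129.6085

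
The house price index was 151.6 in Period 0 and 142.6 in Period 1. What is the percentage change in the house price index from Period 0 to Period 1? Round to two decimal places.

Change = (142.6 − 151.6) / 151.6 × 100
       = -9.0 / 151.6 × 100 = -5.9367%

-5.94%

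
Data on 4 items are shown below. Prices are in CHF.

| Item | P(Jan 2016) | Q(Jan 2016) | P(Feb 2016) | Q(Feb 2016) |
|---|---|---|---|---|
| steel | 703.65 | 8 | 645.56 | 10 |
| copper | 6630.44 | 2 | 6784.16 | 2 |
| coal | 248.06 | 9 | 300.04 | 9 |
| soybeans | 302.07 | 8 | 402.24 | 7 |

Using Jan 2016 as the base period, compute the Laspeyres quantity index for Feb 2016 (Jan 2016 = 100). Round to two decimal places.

104.70

Laspeyres quantity index uses base-period prices as weights.
ΣP(Jan 2016)·Q(Feb 2016) = 703.65×10 + 6630.44×2 + 248.06×9 + 302.07×7 = 7036.5 + 13260.88 + 2232.54 + 2114.49 = 24644.41
ΣP(Jan 2016)·Q(Jan 2016) = 703.65×8 + 6630.44×2 + 248.06×9 + 302.07×8 = 5629.2 + 13260.88 + 2232.54 + 2416.56 = 23539.18
Index = 24644.41 / 23539.18 × 100 = 104.6953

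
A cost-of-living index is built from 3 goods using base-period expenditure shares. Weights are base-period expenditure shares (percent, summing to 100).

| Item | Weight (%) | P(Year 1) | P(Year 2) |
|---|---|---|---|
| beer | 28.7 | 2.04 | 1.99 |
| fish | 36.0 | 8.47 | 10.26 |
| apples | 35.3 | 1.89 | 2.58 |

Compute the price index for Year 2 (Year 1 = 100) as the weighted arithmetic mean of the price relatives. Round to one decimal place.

beer: 28.7 × (1.99/2.04) = 28.7 × 0.975490 = 27.9966
fish: 36.0 × (10.26/8.47) = 36.0 × 1.211334 = 43.6080
apples: 35.3 × (2.58/1.89) = 35.3 × 1.365079 = 48.1873
Index = Σ wᵢ·(p₁ᵢ/p₀ᵢ) = 27.9966 + 43.6080 + 48.1873 = 119.7919

119.8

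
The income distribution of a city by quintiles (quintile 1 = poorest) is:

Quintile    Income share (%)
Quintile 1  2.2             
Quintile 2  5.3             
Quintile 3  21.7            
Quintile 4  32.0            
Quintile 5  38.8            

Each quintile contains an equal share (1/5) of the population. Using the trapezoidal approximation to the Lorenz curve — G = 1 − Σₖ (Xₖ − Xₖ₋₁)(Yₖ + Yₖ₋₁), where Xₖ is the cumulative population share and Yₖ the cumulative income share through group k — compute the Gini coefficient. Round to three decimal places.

Cumulative income shares Yₖ: 0.0220, 0.0750, 0.2920, 0.6120, 1.0000
Σ (Xₖ−Xₖ₋₁)(Yₖ+Yₖ₋₁) = (1/5)(0.0220+0.0000) + (1/5)(0.0750+0.0220) + (1/5)(0.2920+0.0750) + (1/5)(0.6120+0.2920) + (1/5)(1.0000+0.6120)
  = 0.0044 + 0.0194 + 0.0734 + 0.1808 + 0.3224 = 0.6004
G = 1 − 0.6004 = 0.3996

0.400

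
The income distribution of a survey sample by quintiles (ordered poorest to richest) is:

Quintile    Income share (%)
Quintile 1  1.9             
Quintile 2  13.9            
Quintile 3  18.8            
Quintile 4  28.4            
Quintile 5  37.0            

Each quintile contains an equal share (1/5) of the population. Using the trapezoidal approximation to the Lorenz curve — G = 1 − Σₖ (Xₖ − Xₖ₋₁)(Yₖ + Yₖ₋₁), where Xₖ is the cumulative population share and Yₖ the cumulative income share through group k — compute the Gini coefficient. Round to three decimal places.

Cumulative income shares Yₖ: 0.0190, 0.1580, 0.3460, 0.6300, 1.0000
Σ (Xₖ−Xₖ₋₁)(Yₖ+Yₖ₋₁) = (1/5)(0.0190+0.0000) + (1/5)(0.1580+0.0190) + (1/5)(0.3460+0.1580) + (1/5)(0.6300+0.3460) + (1/5)(1.0000+0.6300)
  = 0.0038 + 0.0354 + 0.1008 + 0.1952 + 0.3260 = 0.6612
G = 1 − 0.6612 = 0.3388

0.339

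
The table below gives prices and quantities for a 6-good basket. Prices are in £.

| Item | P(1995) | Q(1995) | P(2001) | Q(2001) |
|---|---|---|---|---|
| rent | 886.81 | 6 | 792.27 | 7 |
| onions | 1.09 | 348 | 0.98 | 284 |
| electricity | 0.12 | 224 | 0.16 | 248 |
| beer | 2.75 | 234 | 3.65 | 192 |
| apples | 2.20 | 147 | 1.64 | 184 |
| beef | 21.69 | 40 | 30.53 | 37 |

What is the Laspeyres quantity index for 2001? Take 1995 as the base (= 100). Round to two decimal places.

109.53

Laspeyres quantity index uses base-period prices as weights.
ΣP(1995)·Q(2001) = 886.81×7 + 1.09×284 + 0.12×248 + 2.75×192 + 2.20×184 + 21.69×37 = 6207.67 + 309.56 + 29.76 + 528 + 404.8 + 802.53 = 8282.32
ΣP(1995)·Q(1995) = 886.81×6 + 1.09×348 + 0.12×224 + 2.75×234 + 2.20×147 + 21.69×40 = 5320.86 + 379.32 + 26.88 + 643.5 + 323.4 + 867.6 = 7561.56
Index = 8282.32 / 7561.56 × 100 = 109.5319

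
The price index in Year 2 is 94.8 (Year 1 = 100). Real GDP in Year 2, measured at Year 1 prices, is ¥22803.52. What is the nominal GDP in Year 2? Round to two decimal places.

Nominal = Real × (Index/100) = 22803.52 × (94.8/100)
        = 22803.52 × 0.948 = 21617.7370

21617.74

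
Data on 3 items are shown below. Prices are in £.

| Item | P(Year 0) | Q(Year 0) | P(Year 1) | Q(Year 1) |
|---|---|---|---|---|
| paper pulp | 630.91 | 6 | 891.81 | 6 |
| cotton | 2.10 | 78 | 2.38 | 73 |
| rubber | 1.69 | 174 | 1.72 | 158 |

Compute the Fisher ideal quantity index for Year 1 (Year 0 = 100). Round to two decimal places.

99.22

Laspeyres component (base-period weights):
ΣP(Year 0)Q(Year 1) = 630.91×6 + 2.10×73 + 1.69×158 = 3785.46 + 153.3 + 267.02 = 4205.78
ΣP(Year 0)Q(Year 0) = 630.91×6 + 2.10×78 + 1.69×174 = 3785.46 + 163.8 + 294.06 = 4243.32
L = 4205.78 / 4243.32 × 100 = 99.1153
Paasche component (current-period weights):
ΣP(Year 1)Q(Year 1) = 891.81×6 + 2.38×73 + 1.72×158 = 5350.86 + 173.74 + 271.76 = 5796.36
ΣP(Year 1)Q(Year 0) = 891.81×6 + 2.38×78 + 1.72×174 = 5350.86 + 185.64 + 299.28 = 5835.78
P = 5796.36 / 5835.78 × 100 = 99.3245
Fisher = √(L × P) = √(99.1153 × 99.3245) = 99.2199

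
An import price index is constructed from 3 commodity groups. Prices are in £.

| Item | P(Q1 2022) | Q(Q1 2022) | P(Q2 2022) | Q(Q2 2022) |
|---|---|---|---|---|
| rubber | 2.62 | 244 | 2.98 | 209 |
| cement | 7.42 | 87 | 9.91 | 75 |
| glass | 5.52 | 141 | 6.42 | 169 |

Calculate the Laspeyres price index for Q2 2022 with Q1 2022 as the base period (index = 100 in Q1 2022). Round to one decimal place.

120.9

Laspeyres price index uses base-period quantities as weights.
ΣP(Q2 2022)·Q(Q1 2022) = 2.98×244 + 9.91×87 + 6.42×141 = 727.12 + 862.17 + 905.22 = 2494.51
ΣP(Q1 2022)·Q(Q1 2022) = 2.62×244 + 7.42×87 + 5.52×141 = 639.28 + 645.54 + 778.32 = 2063.14
Index = 2494.51 / 2063.14 × 100 = 120.9084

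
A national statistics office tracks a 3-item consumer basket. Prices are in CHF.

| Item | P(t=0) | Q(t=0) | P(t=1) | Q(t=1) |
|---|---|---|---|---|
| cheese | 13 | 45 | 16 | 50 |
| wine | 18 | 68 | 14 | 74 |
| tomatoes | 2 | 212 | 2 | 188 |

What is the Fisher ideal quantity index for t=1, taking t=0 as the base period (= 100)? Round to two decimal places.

Laspeyres component (base-period weights):
ΣP(t=0)Q(t=1) = 13×50 + 18×74 + 2×188 = 650 + 1332 + 376 = 2358
ΣP(t=0)Q(t=0) = 13×45 + 18×68 + 2×212 = 585 + 1224 + 424 = 2233
L = 2358 / 2233 × 100 = 105.5979
Paasche component (current-period weights):
ΣP(t=1)Q(t=1) = 16×50 + 14×74 + 2×188 = 800 + 1036 + 376 = 2212
ΣP(t=1)Q(t=0) = 16×45 + 14×68 + 2×212 = 720 + 952 + 424 = 2096
P = 2212 / 2096 × 100 = 105.5344
Fisher = √(L × P) = √(105.5979 × 105.5344) = 105.5661

105.57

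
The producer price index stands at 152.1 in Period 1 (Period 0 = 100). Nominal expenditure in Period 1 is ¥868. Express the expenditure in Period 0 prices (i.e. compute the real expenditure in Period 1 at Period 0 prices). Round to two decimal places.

Real = Nominal ÷ (Index/100) = 868 ÷ (152.1/100)
     = 868 ÷ 1.521 = 570.6772

570.68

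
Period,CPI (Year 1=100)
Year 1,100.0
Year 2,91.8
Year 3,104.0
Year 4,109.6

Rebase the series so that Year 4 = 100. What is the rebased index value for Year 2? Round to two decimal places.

83.76

Rebased(Year 2) = 91.8 / 109.6 × 100 = 83.7591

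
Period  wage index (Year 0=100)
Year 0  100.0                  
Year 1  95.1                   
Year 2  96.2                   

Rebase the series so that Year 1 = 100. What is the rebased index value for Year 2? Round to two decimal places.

101.16

Rebased(Year 2) = 96.2 / 95.1 × 100 = 101.1567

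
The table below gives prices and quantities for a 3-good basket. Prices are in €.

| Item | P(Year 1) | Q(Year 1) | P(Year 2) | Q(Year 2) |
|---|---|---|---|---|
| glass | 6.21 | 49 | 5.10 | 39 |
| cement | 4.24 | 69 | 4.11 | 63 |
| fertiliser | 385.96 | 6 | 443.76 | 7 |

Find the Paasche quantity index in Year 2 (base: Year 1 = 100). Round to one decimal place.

111.5

Paasche quantity index uses current-period prices as weights.
ΣP(Year 2)·Q(Year 2) = 5.10×39 + 4.11×63 + 443.76×7 = 198.9 + 258.93 + 3106.32 = 3564.15
ΣP(Year 2)·Q(Year 1) = 5.10×49 + 4.11×69 + 443.76×6 = 249.9 + 283.59 + 2662.56 = 3196.05
Index = 3564.15 / 3196.05 × 100 = 111.5173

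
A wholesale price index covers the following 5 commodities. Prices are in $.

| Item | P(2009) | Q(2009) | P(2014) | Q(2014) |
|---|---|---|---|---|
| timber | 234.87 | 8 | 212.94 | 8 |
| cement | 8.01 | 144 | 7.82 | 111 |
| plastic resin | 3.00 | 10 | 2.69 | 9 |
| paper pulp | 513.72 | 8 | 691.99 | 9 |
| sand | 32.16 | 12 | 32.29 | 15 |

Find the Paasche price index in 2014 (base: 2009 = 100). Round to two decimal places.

117.81

Paasche price index uses current-period quantities as weights.
ΣP(2014)·Q(2014) = 212.94×8 + 7.82×111 + 2.69×9 + 691.99×9 + 32.29×15 = 1703.52 + 868.02 + 24.21 + 6227.91 + 484.35 = 9308.01
ΣP(2009)·Q(2014) = 234.87×8 + 8.01×111 + 3.00×9 + 513.72×9 + 32.16×15 = 1878.96 + 889.11 + 27 + 4623.48 + 482.4 = 7900.95
Index = 9308.01 / 7900.95 × 100 = 117.8087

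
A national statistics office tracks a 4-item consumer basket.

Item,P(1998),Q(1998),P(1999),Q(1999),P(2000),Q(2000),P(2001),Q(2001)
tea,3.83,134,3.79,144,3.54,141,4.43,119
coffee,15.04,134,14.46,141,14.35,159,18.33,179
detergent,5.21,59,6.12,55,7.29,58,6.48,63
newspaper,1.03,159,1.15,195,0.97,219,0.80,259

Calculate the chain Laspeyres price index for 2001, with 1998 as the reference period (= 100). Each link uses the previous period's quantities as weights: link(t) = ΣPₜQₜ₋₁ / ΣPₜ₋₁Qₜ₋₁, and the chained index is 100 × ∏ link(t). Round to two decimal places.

Link 1998→1999:
ΣP(1999)Q(1998) = 3.79×134 + 14.46×134 + 6.12×59 + 1.15×159 = 507.86 + 1937.64 + 361.08 + 182.85 = 2989.43
ΣP(1998)Q(1998) = 3.83×134 + 15.04×134 + 5.21×59 + 1.03×159 = 513.22 + 2015.36 + 307.39 + 163.77 = 2999.74
link = 2989.43/2999.74 = 0.996563
Link 1999→2000:
ΣP(2000)Q(1999) = 3.54×144 + 14.35×141 + 7.29×55 + 0.97×195 = 509.76 + 2023.35 + 400.95 + 189.15 = 3123.21
ΣP(1999)Q(1999) = 3.79×144 + 14.46×141 + 6.12×55 + 1.15×195 = 545.76 + 2038.86 + 336.6 + 224.25 = 3145.47
link = 3123.21/3145.47 = 0.992923
Link 2000→2001:
ΣP(2001)Q(2000) = 4.43×141 + 18.33×159 + 6.48×58 + 0.80×219 = 624.63 + 2914.47 + 375.84 + 175.2 = 4090.14
ΣP(2000)Q(2000) = 3.54×141 + 14.35×159 + 7.29×58 + 0.97×219 = 499.14 + 2281.65 + 422.82 + 212.43 = 3416.04
link = 4090.14/3416.04 = 1.197334
Chained index = 100 × 0.996563 × 0.992923 × 1.197334 = 118.4774

118.48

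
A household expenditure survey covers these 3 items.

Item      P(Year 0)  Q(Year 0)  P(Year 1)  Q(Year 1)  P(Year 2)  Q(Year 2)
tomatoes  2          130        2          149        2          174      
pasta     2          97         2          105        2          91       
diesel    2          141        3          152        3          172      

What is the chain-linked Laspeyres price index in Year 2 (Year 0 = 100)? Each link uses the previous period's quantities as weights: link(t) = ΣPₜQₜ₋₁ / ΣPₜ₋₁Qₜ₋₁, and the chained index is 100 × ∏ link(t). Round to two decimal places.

119.16

Link Year 0→Year 1:
ΣP(Year 1)Q(Year 0) = 2×130 + 2×97 + 3×141 = 260 + 194 + 423 = 877
ΣP(Year 0)Q(Year 0) = 2×130 + 2×97 + 2×141 = 260 + 194 + 282 = 736
link = 877/736 = 1.191576
Link Year 1→Year 2:
ΣP(Year 2)Q(Year 1) = 2×149 + 2×105 + 3×152 = 298 + 210 + 456 = 964
ΣP(Year 1)Q(Year 1) = 2×149 + 2×105 + 3×152 = 298 + 210 + 456 = 964
link = 964/964 = 1.000000
Chained index = 100 × 1.191576 × 1.000000 = 119.1576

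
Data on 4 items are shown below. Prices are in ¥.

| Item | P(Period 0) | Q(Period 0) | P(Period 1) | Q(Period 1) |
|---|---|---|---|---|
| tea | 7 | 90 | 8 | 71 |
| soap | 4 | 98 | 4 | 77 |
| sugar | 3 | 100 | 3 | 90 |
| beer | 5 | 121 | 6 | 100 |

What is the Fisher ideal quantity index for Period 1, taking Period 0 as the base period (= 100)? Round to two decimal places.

Laspeyres component (base-period weights):
ΣP(Period 0)Q(Period 1) = 7×71 + 4×77 + 3×90 + 5×100 = 497 + 308 + 270 + 500 = 1575
ΣP(Period 0)Q(Period 0) = 7×90 + 4×98 + 3×100 + 5×121 = 630 + 392 + 300 + 605 = 1927
L = 1575 / 1927 × 100 = 81.7333
Paasche component (current-period weights):
ΣP(Period 1)Q(Period 1) = 8×71 + 4×77 + 3×90 + 6×100 = 568 + 308 + 270 + 600 = 1746
ΣP(Period 1)Q(Period 0) = 8×90 + 4×98 + 3×100 + 6×121 = 720 + 392 + 300 + 726 = 2138
P = 1746 / 2138 × 100 = 81.6651
Fisher = √(L × P) = √(81.7333 × 81.6651) = 81.6992

81.70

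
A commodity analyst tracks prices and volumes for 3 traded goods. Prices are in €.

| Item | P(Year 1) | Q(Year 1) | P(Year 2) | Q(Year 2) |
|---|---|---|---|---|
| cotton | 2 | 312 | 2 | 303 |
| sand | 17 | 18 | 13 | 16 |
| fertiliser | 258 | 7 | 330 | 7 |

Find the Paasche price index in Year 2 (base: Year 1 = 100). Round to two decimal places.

Paasche price index uses current-period quantities as weights.
ΣP(Year 2)·Q(Year 2) = 2×303 + 13×16 + 330×7 = 606 + 208 + 2310 = 3124
ΣP(Year 1)·Q(Year 2) = 2×303 + 17×16 + 258×7 = 606 + 272 + 1806 = 2684
Index = 3124 / 2684 × 100 = 116.3934

116.39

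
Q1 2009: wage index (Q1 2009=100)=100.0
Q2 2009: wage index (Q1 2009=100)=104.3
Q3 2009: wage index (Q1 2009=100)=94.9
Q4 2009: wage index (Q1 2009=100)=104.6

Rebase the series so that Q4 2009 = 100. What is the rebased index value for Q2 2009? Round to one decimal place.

Rebased(Q2 2009) = 104.3 / 104.6 × 100 = 99.7132

99.7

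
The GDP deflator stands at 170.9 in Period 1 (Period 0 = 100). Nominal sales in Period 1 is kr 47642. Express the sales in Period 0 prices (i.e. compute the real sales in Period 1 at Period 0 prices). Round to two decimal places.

Real = Nominal ÷ (Index/100) = 47642 ÷ (170.9/100)
     = 47642 ÷ 1.709 = 27877.1211

27877.12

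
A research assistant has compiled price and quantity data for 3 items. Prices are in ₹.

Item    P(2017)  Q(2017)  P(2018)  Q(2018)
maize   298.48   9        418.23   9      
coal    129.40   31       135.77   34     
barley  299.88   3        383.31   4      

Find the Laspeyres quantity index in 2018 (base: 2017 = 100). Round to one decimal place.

Laspeyres quantity index uses base-period prices as weights.
ΣP(2017)·Q(2018) = 298.48×9 + 129.40×34 + 299.88×4 = 2686.32 + 4399.6 + 1199.52 = 8285.44
ΣP(2017)·Q(2017) = 298.48×9 + 129.40×31 + 299.88×3 = 2686.32 + 4011.4 + 899.64 = 7597.36
Index = 8285.44 / 7597.36 × 100 = 109.0568

109.1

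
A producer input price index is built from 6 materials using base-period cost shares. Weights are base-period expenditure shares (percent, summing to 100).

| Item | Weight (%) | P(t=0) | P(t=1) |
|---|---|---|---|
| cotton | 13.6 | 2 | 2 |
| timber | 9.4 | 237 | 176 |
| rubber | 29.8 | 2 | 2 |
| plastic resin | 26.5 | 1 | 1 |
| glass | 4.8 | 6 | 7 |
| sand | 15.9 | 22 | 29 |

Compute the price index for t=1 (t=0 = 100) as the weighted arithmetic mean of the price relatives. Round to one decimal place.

cotton: 13.6 × (2/2) = 13.6 × 1.000000 = 13.6000
timber: 9.4 × (176/237) = 9.4 × 0.742616 = 6.9806
rubber: 29.8 × (2/2) = 29.8 × 1.000000 = 29.8000
plastic resin: 26.5 × (1/1) = 26.5 × 1.000000 = 26.5000
glass: 4.8 × (7/6) = 4.8 × 1.166667 = 5.6000
sand: 15.9 × (29/22) = 15.9 × 1.318182 = 20.9591
Index = Σ wᵢ·(p₁ᵢ/p₀ᵢ) = 13.6000 + 6.9806 + 29.8000 + 26.5000 + 5.6000 + 20.9591 = 103.4397

103.4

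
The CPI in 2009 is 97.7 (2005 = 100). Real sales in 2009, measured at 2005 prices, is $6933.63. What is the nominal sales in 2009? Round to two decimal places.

6774.16

Nominal = Real × (Index/100) = 6933.63 × (97.7/100)
        = 6933.63 × 0.977 = 6774.1565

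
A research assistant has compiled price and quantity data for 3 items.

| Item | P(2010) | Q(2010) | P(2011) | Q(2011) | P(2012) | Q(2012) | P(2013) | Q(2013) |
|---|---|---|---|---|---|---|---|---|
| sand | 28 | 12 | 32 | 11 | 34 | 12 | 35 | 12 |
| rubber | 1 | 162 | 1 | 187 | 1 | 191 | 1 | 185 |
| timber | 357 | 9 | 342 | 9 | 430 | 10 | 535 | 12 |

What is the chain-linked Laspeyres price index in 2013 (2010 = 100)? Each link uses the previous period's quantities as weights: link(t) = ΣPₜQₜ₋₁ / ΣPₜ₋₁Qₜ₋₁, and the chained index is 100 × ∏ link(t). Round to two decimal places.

Link 2010→2011:
ΣP(2011)Q(2010) = 32×12 + 1×162 + 342×9 = 384 + 162 + 3078 = 3624
ΣP(2010)Q(2010) = 28×12 + 1×162 + 357×9 = 336 + 162 + 3213 = 3711
link = 3624/3711 = 0.976556
Link 2011→2012:
ΣP(2012)Q(2011) = 34×11 + 1×187 + 430×9 = 374 + 187 + 3870 = 4431
ΣP(2011)Q(2011) = 32×11 + 1×187 + 342×9 = 352 + 187 + 3078 = 3617
link = 4431/3617 = 1.225048
Link 2012→2013:
ΣP(2013)Q(2012) = 35×12 + 1×191 + 535×10 = 420 + 191 + 5350 = 5961
ΣP(2012)Q(2012) = 34×12 + 1×191 + 430×10 = 408 + 191 + 4300 = 4899
link = 5961/4899 = 1.216779
Chained index = 100 × 0.976556 × 1.225048 × 1.216779 = 145.5667

145.57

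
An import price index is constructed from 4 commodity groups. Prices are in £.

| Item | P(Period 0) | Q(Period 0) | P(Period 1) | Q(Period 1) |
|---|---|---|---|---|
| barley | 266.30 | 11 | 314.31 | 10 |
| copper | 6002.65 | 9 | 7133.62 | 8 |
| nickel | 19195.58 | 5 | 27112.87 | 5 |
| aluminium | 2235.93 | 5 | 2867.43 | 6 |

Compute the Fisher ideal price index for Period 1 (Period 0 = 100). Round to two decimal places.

Laspeyres component (base-period weights):
ΣP(Period 1)Q(Period 0) = 314.31×11 + 7133.62×9 + 27112.87×5 + 2867.43×5 = 3457.41 + 64202.58 + 135564.35 + 14337.15 = 217561.49
ΣP(Period 0)Q(Period 0) = 266.30×11 + 6002.65×9 + 19195.58×5 + 2235.93×5 = 2929.3 + 54023.85 + 95977.9 + 11179.65 = 164110.7
L = 217561.49 / 164110.7 × 100 = 132.5700
Paasche component (current-period weights):
ΣP(Period 1)Q(Period 1) = 314.31×10 + 7133.62×8 + 27112.87×5 + 2867.43×6 = 3143.1 + 57068.96 + 135564.35 + 17204.58 = 212980.99
ΣP(Period 0)Q(Period 1) = 266.30×10 + 6002.65×8 + 19195.58×5 + 2235.93×6 = 2663 + 48021.2 + 95977.9 + 13415.58 = 160077.68
P = 212980.99 / 160077.68 × 100 = 133.0485
Fisher = √(L × P) = √(132.5700 × 133.0485) = 132.8090

132.81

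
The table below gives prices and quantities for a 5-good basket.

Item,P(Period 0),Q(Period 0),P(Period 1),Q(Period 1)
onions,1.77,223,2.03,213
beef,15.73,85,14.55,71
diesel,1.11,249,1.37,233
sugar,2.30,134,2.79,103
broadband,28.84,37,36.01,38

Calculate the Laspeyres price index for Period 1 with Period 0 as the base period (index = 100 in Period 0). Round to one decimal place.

Laspeyres price index uses base-period quantities as weights.
ΣP(Period 1)·Q(Period 0) = 2.03×223 + 14.55×85 + 1.37×249 + 2.79×134 + 36.01×37 = 452.69 + 1236.75 + 341.13 + 373.86 + 1332.37 = 3736.8
ΣP(Period 0)·Q(Period 0) = 1.77×223 + 15.73×85 + 1.11×249 + 2.30×134 + 28.84×37 = 394.71 + 1337.05 + 276.39 + 308.2 + 1067.08 = 3383.43
Index = 3736.8 / 3383.43 × 100 = 110.4441

110.4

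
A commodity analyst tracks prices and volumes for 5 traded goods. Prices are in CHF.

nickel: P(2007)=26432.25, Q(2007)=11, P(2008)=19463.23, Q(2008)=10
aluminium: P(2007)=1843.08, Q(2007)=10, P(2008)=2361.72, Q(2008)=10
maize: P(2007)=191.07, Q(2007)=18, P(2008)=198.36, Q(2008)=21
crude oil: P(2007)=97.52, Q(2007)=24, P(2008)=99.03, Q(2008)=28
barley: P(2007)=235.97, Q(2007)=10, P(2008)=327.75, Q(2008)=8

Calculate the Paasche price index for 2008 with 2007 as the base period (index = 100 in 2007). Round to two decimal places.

78.18

Paasche price index uses current-period quantities as weights.
ΣP(2008)·Q(2008) = 19463.23×10 + 2361.72×10 + 198.36×21 + 99.03×28 + 327.75×8 = 194632.3 + 23617.2 + 4165.56 + 2772.84 + 2622 = 227809.9
ΣP(2007)·Q(2008) = 26432.25×10 + 1843.08×10 + 191.07×21 + 97.52×28 + 235.97×8 = 264322.5 + 18430.8 + 4012.47 + 2730.56 + 1887.76 = 291384.09
Index = 227809.9 / 291384.09 × 100 = 78.1820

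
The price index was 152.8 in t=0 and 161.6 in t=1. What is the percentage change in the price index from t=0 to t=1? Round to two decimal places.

5.76%

Change = (161.6 − 152.8) / 152.8 × 100
       = 8.8 / 152.8 × 100 = 5.7592%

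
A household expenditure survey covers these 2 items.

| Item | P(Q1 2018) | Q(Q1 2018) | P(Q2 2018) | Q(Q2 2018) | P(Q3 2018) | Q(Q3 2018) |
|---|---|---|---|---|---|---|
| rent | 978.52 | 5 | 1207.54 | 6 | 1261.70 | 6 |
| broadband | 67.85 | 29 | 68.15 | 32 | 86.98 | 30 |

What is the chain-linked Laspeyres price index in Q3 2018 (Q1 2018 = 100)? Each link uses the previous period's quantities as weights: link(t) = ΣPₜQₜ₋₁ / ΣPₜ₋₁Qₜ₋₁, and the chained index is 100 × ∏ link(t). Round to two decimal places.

Link Q1 2018→Q2 2018:
ΣP(Q2 2018)Q(Q1 2018) = 1207.54×5 + 68.15×29 = 6037.7 + 1976.35 = 8014.05
ΣP(Q1 2018)Q(Q1 2018) = 978.52×5 + 67.85×29 = 4892.6 + 1967.65 = 6860.25
link = 8014.05/6860.25 = 1.168186
Link Q2 2018→Q3 2018:
ΣP(Q3 2018)Q(Q2 2018) = 1261.70×6 + 86.98×32 = 7570.2 + 2783.36 = 10353.56
ΣP(Q2 2018)Q(Q2 2018) = 1207.54×6 + 68.15×32 = 7245.24 + 2180.8 = 9426.04
link = 10353.56/9426.04 = 1.098400
Chained index = 100 × 1.168186 × 1.098400 = 128.3136

128.31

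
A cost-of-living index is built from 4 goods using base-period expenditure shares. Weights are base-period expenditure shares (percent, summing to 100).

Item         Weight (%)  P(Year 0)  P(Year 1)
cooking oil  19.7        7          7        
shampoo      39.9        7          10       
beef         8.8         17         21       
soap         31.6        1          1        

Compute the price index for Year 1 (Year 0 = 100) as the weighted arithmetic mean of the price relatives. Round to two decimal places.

cooking oil: 19.7 × (7/7) = 19.7 × 1.000000 = 19.7000
shampoo: 39.9 × (10/7) = 39.9 × 1.428571 = 57.0000
beef: 8.8 × (21/17) = 8.8 × 1.235294 = 10.8706
soap: 31.6 × (1/1) = 31.6 × 1.000000 = 31.6000
Index = Σ wᵢ·(p₁ᵢ/p₀ᵢ) = 19.7000 + 57.0000 + 10.8706 + 31.6000 = 119.1706

119.17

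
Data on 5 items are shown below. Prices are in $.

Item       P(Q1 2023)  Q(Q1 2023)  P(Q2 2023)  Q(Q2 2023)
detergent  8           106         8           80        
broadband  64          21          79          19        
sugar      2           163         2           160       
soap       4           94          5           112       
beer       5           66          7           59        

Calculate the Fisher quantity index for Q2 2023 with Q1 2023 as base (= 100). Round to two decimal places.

90.87

Laspeyres component (base-period weights):
ΣP(Q1 2023)Q(Q2 2023) = 8×80 + 64×19 + 2×160 + 4×112 + 5×59 = 640 + 1216 + 320 + 448 + 295 = 2919
ΣP(Q1 2023)Q(Q1 2023) = 8×106 + 64×21 + 2×163 + 4×94 + 5×66 = 848 + 1344 + 326 + 376 + 330 = 3224
L = 2919 / 3224 × 100 = 90.5397
Paasche component (current-period weights):
ΣP(Q2 2023)Q(Q2 2023) = 8×80 + 79×19 + 2×160 + 5×112 + 7×59 = 640 + 1501 + 320 + 560 + 413 = 3434
ΣP(Q2 2023)Q(Q1 2023) = 8×106 + 79×21 + 2×163 + 5×94 + 7×66 = 848 + 1659 + 326 + 470 + 462 = 3765
P = 3434 / 3765 × 100 = 91.2085
Fisher = √(L × P) = √(90.5397 × 91.2085) = 90.8735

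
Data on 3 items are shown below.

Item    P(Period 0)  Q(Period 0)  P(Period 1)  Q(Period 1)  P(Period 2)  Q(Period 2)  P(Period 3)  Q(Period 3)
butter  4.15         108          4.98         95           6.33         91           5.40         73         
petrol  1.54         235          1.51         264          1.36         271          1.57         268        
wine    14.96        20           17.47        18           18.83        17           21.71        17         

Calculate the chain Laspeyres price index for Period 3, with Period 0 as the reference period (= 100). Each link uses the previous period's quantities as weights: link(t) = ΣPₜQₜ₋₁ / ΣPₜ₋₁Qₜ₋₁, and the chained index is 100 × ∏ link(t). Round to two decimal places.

124.71

Link Period 0→Period 1:
ΣP(Period 1)Q(Period 0) = 4.98×108 + 1.51×235 + 17.47×20 = 537.84 + 354.85 + 349.4 = 1242.09
ΣP(Period 0)Q(Period 0) = 4.15×108 + 1.54×235 + 14.96×20 = 448.2 + 361.9 + 299.2 = 1109.3
link = 1242.09/1109.3 = 1.119706
Link Period 1→Period 2:
ΣP(Period 2)Q(Period 1) = 6.33×95 + 1.36×264 + 18.83×18 = 601.35 + 359.04 + 338.94 = 1299.33
ΣP(Period 1)Q(Period 1) = 4.98×95 + 1.51×264 + 17.47×18 = 473.1 + 398.64 + 314.46 = 1186.2
link = 1299.33/1186.2 = 1.095372
Link Period 2→Period 3:
ΣP(Period 3)Q(Period 2) = 5.40×91 + 1.57×271 + 21.71×17 = 491.4 + 425.47 + 369.07 = 1285.94
ΣP(Period 2)Q(Period 2) = 6.33×91 + 1.36×271 + 18.83×17 = 576.03 + 368.56 + 320.11 = 1264.7
link = 1285.94/1264.7 = 1.016794
Chained index = 100 × 1.119706 × 1.095372 × 1.016794 = 124.7093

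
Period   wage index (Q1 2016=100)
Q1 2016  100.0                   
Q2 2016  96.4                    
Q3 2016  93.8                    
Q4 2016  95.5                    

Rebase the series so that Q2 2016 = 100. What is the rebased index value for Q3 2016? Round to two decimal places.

Rebased(Q3 2016) = 93.8 / 96.4 × 100 = 97.3029

97.30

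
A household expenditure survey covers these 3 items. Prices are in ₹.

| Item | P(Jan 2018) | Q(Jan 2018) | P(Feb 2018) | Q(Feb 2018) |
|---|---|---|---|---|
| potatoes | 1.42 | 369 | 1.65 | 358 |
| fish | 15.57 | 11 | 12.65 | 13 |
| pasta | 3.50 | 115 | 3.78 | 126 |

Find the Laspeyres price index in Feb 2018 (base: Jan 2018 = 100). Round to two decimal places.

107.74

Laspeyres price index uses base-period quantities as weights.
ΣP(Feb 2018)·Q(Jan 2018) = 1.65×369 + 12.65×11 + 3.78×115 = 608.85 + 139.15 + 434.7 = 1182.7
ΣP(Jan 2018)·Q(Jan 2018) = 1.42×369 + 15.57×11 + 3.50×115 = 523.98 + 171.27 + 402.5 = 1097.75
Index = 1182.7 / 1097.75 × 100 = 107.7386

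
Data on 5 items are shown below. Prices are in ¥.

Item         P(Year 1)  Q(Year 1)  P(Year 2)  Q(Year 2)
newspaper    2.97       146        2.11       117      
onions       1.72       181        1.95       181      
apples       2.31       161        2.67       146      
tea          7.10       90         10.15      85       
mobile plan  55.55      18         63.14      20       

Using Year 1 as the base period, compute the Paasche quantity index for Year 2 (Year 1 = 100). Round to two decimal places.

99.18

Paasche quantity index uses current-period prices as weights.
ΣP(Year 2)·Q(Year 2) = 2.11×117 + 1.95×181 + 2.67×146 + 10.15×85 + 63.14×20 = 246.87 + 352.95 + 389.82 + 862.75 + 1262.8 = 3115.19
ΣP(Year 2)·Q(Year 1) = 2.11×146 + 1.95×181 + 2.67×161 + 10.15×90 + 63.14×18 = 308.06 + 352.95 + 429.87 + 913.5 + 1136.52 = 3140.9
Index = 3115.19 / 3140.9 × 100 = 99.1814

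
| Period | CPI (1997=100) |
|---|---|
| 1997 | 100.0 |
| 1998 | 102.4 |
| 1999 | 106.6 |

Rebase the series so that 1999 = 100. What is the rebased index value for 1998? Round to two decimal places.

Rebased(1998) = 102.4 / 106.6 × 100 = 96.0600

96.06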